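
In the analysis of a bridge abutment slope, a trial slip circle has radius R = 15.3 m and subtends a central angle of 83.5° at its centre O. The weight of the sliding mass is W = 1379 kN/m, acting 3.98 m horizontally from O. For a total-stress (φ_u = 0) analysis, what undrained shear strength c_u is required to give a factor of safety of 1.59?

FS = c_u·L_a·R / (W·d), so c_u = FS·W·d / (L_a·R).
Arc length L_a = R·θ = 15.3·(83.5°·π/180) = 15.3·1.4573 = 22.30 m
c_u = 1.59·1379·3.98 / (22.30·15.3) = 8726.6 / 341.15 = 25.58 kPa

c_u = 25.6 kPa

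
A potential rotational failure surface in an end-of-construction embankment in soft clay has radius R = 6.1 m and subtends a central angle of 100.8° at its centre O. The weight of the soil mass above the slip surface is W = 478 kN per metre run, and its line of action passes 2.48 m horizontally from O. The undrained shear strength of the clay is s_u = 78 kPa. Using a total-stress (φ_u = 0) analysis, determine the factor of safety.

FS = 4.31

Taking moments about the centre O, the resisting moment is provided by the undrained shear strength acting along the arc:
Arc length L_a = R·θ = 6.1·(100.8°·π/180) = 6.1·1.7593 = 10.73 m
M_R = s_u·L_a·R = 78·10.73·6.1 = 5106.1 kN·m/m
M_D = W·d = 478·2.48 = 1185.4 kN·m/m
FS = M_R / M_D = 5106.1 / 1185.4 = 4.307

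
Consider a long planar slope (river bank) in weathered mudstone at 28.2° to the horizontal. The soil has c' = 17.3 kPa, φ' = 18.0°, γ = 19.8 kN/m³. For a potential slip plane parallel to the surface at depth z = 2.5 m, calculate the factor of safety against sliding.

FS = 1.45

For an infinite slope with a slip plane parallel to the surface (no pore pressure): FS = [c' + γz cos²β tanφ'] / [γz sinβ cosβ].
γz = 19.8·2.5 = 49.50 kN/m²
Numerator = 17.3 + 49.50·cos²28.2°·tan18.0° = 17.3 + 49.50·0.7767·0.3249 = 29.792 kPa
Denominator = 49.50·sin28.2°·cos28.2° = 49.50·0.4726·0.8813 = 20.615 kPa
FS = 29.792 / 20.615 = 1.445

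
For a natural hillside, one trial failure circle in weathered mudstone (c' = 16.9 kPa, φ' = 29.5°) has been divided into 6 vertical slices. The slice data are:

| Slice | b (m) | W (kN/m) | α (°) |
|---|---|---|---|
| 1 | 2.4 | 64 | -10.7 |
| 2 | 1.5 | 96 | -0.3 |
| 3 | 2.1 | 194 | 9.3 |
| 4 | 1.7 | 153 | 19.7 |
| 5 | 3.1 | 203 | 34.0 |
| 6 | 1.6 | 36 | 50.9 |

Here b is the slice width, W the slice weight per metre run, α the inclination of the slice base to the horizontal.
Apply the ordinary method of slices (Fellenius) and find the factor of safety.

Ordinary method of slices: FS = Σ[c'·Δl_i + (W_i cosα_i)·tanφ'] / Σ W_i sinα_i, with Δl_i = b_i / cosα_i.
Slice 1: Δl = 2.4/cos(-10.7°) = 2.442 m; N'_1 = 64·cos(-10.7°) = 62.9; c'Δl = 41.28; W sinα = -11.9
Slice 2: Δl = 1.5/cos(-0.3°) = 1.500 m; N'_2 = 96·cos(-0.3°) = 96.0; c'Δl = 25.35; W sinα = -0.5
Slice 3: Δl = 2.1/cos9.3° = 2.128 m; N'_3 = 194·cos9.3° = 191.5; c'Δl = 35.96; W sinα = 31.4
Slice 4: Δl = 1.7/cos19.7° = 1.806 m; N'_4 = 153·cos19.7° = 144.0; c'Δl = 30.52; W sinα = 51.6
Slice 5: Δl = 3.1/cos34.0° = 3.739 m; N'_5 = 203·cos34.0° = 168.3; c'Δl = 63.19; W sinα = 113.5
Slice 6: Δl = 1.6/cos50.9° = 2.537 m; N'_6 = 36·cos50.9° = 22.7; c'Δl = 42.87; W sinα = 27.9
Σc'Δl = 239.2 kN/m; ΣN' = 685.4 kN/m; ΣW sinα = 212.0 kN/m
Resisting = 239.2 + 685.4·tan29.5° = 239.2 + 387.8 = 626.9 kN/m
FS = 626.9 / 212.0 = 2.957

FS = 2.96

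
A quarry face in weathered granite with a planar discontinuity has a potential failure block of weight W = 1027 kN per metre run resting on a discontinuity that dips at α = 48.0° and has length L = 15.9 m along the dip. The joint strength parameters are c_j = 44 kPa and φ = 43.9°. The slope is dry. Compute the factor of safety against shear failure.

Resolving the block weight along and normal to the plane and applying the Mohr–Coulomb strength on the joint:
N' = W cosα = 1027·cos48.0° = 687.2 kN/m
Driving force T = W sinα = 1027·sin48.0° = 763.2 kN/m
Resisting force R = c_j·L + N'·tanφ = 44·15.9 + 687.2·tan43.9° = 699.6 + 661.3 = 1360.9 kN/m
FS = R / T = 1360.9 / 763.2 = 1.783

FS = 1.78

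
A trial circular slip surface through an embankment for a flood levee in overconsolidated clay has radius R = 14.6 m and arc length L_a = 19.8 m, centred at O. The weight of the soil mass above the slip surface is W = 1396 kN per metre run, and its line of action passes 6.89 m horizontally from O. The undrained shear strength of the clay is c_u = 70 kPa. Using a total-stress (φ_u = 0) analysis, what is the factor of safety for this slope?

FS = 2.10

Taking moments about the centre O, the resisting moment is provided by the undrained shear strength acting along the arc:
M_R = c_u·L_a·R = 70·19.80·14.6 = 20235.6 kN·m/m
M_D = W·d = 1396·6.89 = 9618.4 kN·m/m
FS = M_R / M_D = 20235.6 / 9618.4 = 2.104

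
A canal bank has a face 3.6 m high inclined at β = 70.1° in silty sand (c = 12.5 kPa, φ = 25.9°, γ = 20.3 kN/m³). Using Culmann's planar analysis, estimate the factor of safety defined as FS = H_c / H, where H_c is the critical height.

FS = 2.04

H_c = (4c/γ) · sinβ cosφ / [1 − cos(β − φ)]
    = (4·12.5/20.3) · sin70.1°·cos25.9° / [1 − cos44.2°]
    = 2.463 · 0.8458 / 0.2831 = 7.36 m
FS = H_c / H = 7.36 / 3.6 = 2.044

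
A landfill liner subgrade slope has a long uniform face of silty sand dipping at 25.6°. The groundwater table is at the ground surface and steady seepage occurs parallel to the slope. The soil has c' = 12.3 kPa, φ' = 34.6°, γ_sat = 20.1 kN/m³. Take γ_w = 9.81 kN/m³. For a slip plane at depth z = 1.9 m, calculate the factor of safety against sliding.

FS = 1.56

With seepage parallel to the slope and the water table at the surface, the effective normal stress on the slip plane uses the buoyant unit weight γ' = γ_sat − γ_w while the driving shear stress uses γ_sat:
FS = [c' + γ' z cos²β tanφ'] / [γ_sat z sinβ cosβ]
γ' = 20.1 − 9.81 = 10.29 kN/m³
Numerator = 12.3 + 10.29·1.9·cos²25.6°·tan34.6° = 12.3 + 10.29·1.9·0.8133·0.6899 = 23.269 kPa
Denominator = 20.1·1.9·sin25.6°·cos25.6° = 20.1·1.9·0.4321·0.9018 = 14.881 kPa
FS = 23.269 / 14.881 = 1.564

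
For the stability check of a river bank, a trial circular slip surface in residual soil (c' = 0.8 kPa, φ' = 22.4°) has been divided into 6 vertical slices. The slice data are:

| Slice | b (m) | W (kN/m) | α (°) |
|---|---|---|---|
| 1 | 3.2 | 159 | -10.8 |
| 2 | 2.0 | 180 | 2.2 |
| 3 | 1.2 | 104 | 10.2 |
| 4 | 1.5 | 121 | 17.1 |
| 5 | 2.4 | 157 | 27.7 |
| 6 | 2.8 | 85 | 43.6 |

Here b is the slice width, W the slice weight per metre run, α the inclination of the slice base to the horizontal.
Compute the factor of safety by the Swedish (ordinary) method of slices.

Ordinary method of slices: FS = Σ[c'·Δl_i + (W_i cosα_i)·tanφ'] / Σ W_i sinα_i, with Δl_i = b_i / cosα_i.
Slice 1: Δl = 3.2/cos(-10.8°) = 3.258 m; N'_1 = 159·cos(-10.8°) = 156.2; c'Δl = 2.61; W sinα = -29.8
Slice 2: Δl = 2.0/cos2.2° = 2.001 m; N'_2 = 180·cos2.2° = 179.9; c'Δl = 1.60; W sinα = 6.9
Slice 3: Δl = 1.2/cos10.2° = 1.219 m; N'_3 = 104·cos10.2° = 102.4; c'Δl = 0.98; W sinα = 18.4
Slice 4: Δl = 1.5/cos17.1° = 1.569 m; N'_4 = 121·cos17.1° = 115.7; c'Δl = 1.26; W sinα = 35.6
Slice 5: Δl = 2.4/cos27.7° = 2.711 m; N'_5 = 157·cos27.7° = 139.0; c'Δl = 2.17; W sinα = 73.0
Slice 6: Δl = 2.8/cos43.6° = 3.866 m; N'_6 = 85·cos43.6° = 61.6; c'Δl = 3.09; W sinα = 58.6
Σc'Δl = 11.7 kN/m; ΣN' = 754.6 kN/m; ΣW sinα = 162.7 kN/m
Resisting = 11.7 + 754.6·tan22.4° = 11.7 + 311.0 = 322.7 kN/m
FS = 322.7 / 162.7 = 1.983

FS = 1.98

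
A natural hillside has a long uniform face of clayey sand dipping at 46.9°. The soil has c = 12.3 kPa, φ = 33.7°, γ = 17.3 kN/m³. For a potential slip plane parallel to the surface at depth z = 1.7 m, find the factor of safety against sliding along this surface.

For an infinite slope with a slip plane parallel to the surface (no pore pressure): FS = [c + γz cos²β tanφ] / [γz sinβ cosβ].
γz = 17.3·1.7 = 29.41 kN/m²
Numerator = 12.3 + 29.41·cos²46.9°·tan33.7° = 12.3 + 29.41·0.4669·0.6669 = 21.457 kPa
Denominator = 29.41·sin46.9°·cos46.9° = 29.41·0.7302·0.6833 = 14.673 kPa
FS = 21.457 / 14.673 = 1.462

FS = 1.46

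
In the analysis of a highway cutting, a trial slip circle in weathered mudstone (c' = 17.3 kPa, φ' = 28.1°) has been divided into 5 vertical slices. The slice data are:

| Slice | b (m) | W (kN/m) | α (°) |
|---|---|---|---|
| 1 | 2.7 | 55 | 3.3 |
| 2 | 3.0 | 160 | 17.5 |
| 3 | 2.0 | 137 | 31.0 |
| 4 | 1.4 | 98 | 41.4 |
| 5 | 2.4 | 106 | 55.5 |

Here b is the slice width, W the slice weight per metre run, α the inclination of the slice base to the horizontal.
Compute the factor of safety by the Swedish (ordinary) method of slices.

FS = 1.80

Ordinary method of slices: FS = Σ[c'·Δl_i + (W_i cosα_i)·tanφ'] / Σ W_i sinα_i, with Δl_i = b_i / cosα_i.
Slice 1: Δl = 2.7/cos3.3° = 2.704 m; N'_1 = 55·cos3.3° = 54.9; c'Δl = 46.79; W sinα = 3.2
Slice 2: Δl = 3.0/cos17.5° = 3.146 m; N'_2 = 160·cos17.5° = 152.6; c'Δl = 54.42; W sinα = 48.1
Slice 3: Δl = 2.0/cos31.0° = 2.333 m; N'_3 = 137·cos31.0° = 117.4; c'Δl = 40.37; W sinα = 70.6
Slice 4: Δl = 1.4/cos41.4° = 1.866 m; N'_4 = 98·cos41.4° = 73.5; c'Δl = 32.29; W sinα = 64.8
Slice 5: Δl = 2.4/cos55.5° = 4.237 m; N'_5 = 106·cos55.5° = 60.0; c'Δl = 73.30; W sinα = 87.4
Σc'Δl = 247.2 kN/m; ΣN' = 458.5 kN/m; ΣW sinα = 274.0 kN/m
Resisting = 247.2 + 458.5·tan28.1° = 247.2 + 244.8 = 492.0 kN/m
FS = 492.0 / 274.0 = 1.795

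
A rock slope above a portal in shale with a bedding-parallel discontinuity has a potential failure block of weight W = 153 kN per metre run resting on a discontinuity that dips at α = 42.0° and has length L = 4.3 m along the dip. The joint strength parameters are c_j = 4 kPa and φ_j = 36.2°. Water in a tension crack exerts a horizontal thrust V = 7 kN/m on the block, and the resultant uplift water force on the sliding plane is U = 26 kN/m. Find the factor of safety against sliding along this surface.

FS = 0.72

Resolving the block weight along and normal to the plane and applying the Mohr–Coulomb strength on the joint:
N' = W cosα − U − V sinα = 153·cos42.0° − 26 − 7·sin42.0° = 83.0 kN/m
Driving force T = W sinα + V cosα = 153·sin42.0° + 7·cos42.0° = 107.6 kN/m
Resisting force R = c_j·L + N'·tanφ_j = 4·4.3 + 83.0·tan36.2° = 17.2 + 60.8 = 78.0 kN/m
FS = R / T = 78.0 / 107.6 = 0.725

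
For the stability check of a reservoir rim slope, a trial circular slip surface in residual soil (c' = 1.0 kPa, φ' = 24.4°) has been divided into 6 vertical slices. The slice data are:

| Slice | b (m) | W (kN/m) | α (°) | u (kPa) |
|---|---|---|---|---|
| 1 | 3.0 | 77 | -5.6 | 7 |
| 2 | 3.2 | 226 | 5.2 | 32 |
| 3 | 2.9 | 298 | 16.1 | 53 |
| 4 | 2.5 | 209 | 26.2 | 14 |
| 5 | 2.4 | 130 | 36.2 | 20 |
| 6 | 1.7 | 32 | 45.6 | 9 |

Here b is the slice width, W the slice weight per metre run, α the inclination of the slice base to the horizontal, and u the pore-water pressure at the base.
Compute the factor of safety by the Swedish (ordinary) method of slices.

Ordinary method of slices: FS = Σ[c'·Δl_i + (W_i cosα_i − u_i·Δl_i)·tanφ'] / Σ W_i sinα_i, with Δl_i = b_i / cosα_i.
Slice 1: Δl = 3.0/cos(-5.6°) = 3.014 m; N'_1 = 77·cos(-5.6°) − 7·3.014 = 55.5; c'Δl = 3.01; W sinα = -7.5
Slice 2: Δl = 3.2/cos5.2° = 3.213 m; N'_2 = 226·cos5.2° − 32·3.213 = 122.2; c'Δl = 3.21; W sinα = 20.5
Slice 3: Δl = 2.9/cos16.1° = 3.018 m; N'_3 = 298·cos16.1° − 53·3.018 = 126.3; c'Δl = 3.02; W sinα = 82.6
Slice 4: Δl = 2.5/cos26.2° = 2.786 m; N'_4 = 209·cos26.2° − 14·2.786 = 148.5; c'Δl = 2.79; W sinα = 92.3
Slice 5: Δl = 2.4/cos36.2° = 2.974 m; N'_5 = 130·cos36.2° − 20·2.974 = 45.4; c'Δl = 2.97; W sinα = 76.8
Slice 6: Δl = 1.7/cos45.6° = 2.430 m; N'_6 = 32·cos45.6° − 9·2.430 = 0.5; c'Δl = 2.43; W sinα = 22.9
Σc'Δl = 17.4 kN/m; ΣN' = 498.6 kN/m; ΣW sinα = 287.5 kN/m
Resisting = 17.4 + 498.6·tan24.4° = 17.4 + 226.2 = 243.6 kN/m
FS = 243.6 / 287.5 = 0.847

FS = 0.85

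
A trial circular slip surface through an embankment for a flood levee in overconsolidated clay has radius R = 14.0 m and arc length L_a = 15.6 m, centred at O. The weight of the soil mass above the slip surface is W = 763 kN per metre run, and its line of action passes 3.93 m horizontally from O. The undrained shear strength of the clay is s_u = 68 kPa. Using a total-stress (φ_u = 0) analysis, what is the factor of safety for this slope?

FS = 4.95

Taking moments about the centre O, the resisting moment is provided by the undrained shear strength acting along the arc:
M_R = s_u·L_a·R = 68·15.60·14.0 = 14851.2 kN·m/m
M_D = W·d = 763·3.93 = 2998.6 kN·m/m
FS = M_R / M_D = 14851.2 / 2998.6 = 4.953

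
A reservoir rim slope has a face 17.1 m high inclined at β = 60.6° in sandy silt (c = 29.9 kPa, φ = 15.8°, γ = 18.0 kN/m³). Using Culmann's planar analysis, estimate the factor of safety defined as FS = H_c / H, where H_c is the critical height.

FS = 1.12

H_c = (4c/γ) · sinβ cosφ / [1 − cos(β − φ)]
    = (4·29.9/18.0) · sin60.6°·cos15.8° / [1 − cos44.8°]
    = 6.644 · 0.8383 / 0.2904 = 19.18 m
FS = H_c / H = 19.18 / 17.1 = 1.122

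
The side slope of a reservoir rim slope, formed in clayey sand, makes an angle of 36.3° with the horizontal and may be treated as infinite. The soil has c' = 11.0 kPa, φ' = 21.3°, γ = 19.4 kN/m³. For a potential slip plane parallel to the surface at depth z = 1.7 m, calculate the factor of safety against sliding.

For an infinite slope with a slip plane parallel to the surface (no pore pressure): FS = [c' + γz cos²β tanφ'] / [γz sinβ cosβ].
γz = 19.4·1.7 = 32.98 kN/m²
Numerator = 11.0 + 32.98·cos²36.3°·tan21.3° = 11.0 + 32.98·0.6495·0.3899 = 19.352 kPa
Denominator = 32.98·sin36.3°·cos36.3° = 32.98·0.5920·0.8059 = 15.735 kPa
FS = 19.352 / 15.735 = 1.230

FS = 1.23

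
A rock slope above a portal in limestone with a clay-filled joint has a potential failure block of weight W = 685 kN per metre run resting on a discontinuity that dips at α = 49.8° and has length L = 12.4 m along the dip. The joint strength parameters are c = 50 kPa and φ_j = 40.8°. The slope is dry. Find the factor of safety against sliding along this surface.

Resolving the block weight along and normal to the plane and applying the Mohr–Coulomb strength on the joint:
N' = W cosα = 685·cos49.8° = 442.1 kN/m
Driving force T = W sinα = 685·sin49.8° = 523.2 kN/m
Resisting force R = c·L + N'·tanφ_j = 50·12.4 + 442.1·tan40.8° = 620.0 + 381.6 = 1001.6 kN/m
FS = R / T = 1001.6 / 523.2 = 1.914

FS = 1.91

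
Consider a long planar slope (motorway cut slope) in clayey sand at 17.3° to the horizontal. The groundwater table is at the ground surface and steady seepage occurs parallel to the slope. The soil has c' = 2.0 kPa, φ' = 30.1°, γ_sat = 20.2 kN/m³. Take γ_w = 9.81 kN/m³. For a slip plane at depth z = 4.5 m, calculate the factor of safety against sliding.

FS = 1.03

With seepage parallel to the slope and the water table at the surface, the effective normal stress on the slip plane uses the buoyant unit weight γ' = γ_sat − γ_w while the driving shear stress uses γ_sat:
FS = [c' + γ' z cos²β tanφ'] / [γ_sat z sinβ cosβ]
γ' = 20.2 − 9.81 = 10.39 kN/m³
Numerator = 2.0 + 10.39·4.5·cos²17.3°·tan30.1° = 2.0 + 10.39·4.5·0.9116·0.5797 = 26.706 kPa
Denominator = 20.2·4.5·sin17.3°·cos17.3° = 20.2·4.5·0.2974·0.9548 = 25.808 kPa
FS = 26.706 / 25.808 = 1.035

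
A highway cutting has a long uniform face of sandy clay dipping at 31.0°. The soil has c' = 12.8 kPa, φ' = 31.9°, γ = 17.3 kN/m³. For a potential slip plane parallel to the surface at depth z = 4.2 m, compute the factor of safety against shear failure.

FS = 1.43

For an infinite slope with a slip plane parallel to the surface (no pore pressure): FS = [c' + γz cos²β tanφ'] / [γz sinβ cosβ].
γz = 17.3·4.2 = 72.66 kN/m²
Numerator = 12.8 + 72.66·cos²31.0°·tan31.9° = 12.8 + 72.66·0.7347·0.6224 = 46.030 kPa
Denominator = 72.66·sin31.0°·cos31.0° = 72.66·0.5150·0.8572 = 32.077 kPa
FS = 46.030 / 32.077 = 1.435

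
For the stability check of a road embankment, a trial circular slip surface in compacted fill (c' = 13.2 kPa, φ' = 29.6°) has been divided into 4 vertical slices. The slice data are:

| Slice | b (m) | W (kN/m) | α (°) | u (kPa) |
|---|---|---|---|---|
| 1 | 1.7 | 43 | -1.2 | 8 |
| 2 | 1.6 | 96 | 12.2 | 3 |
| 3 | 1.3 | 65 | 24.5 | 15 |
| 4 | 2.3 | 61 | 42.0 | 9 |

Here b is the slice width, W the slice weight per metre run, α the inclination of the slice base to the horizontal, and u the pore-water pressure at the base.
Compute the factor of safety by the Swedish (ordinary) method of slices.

FS = 2.32

Ordinary method of slices: FS = Σ[c'·Δl_i + (W_i cosα_i − u_i·Δl_i)·tanφ'] / Σ W_i sinα_i, with Δl_i = b_i / cosα_i.
Slice 1: Δl = 1.7/cos(-1.2°) = 1.700 m; N'_1 = 43·cos(-1.2°) − 8·1.700 = 29.4; c'Δl = 22.44; W sinα = -0.9
Slice 2: Δl = 1.6/cos12.2° = 1.637 m; N'_2 = 96·cos12.2° − 3·1.637 = 88.9; c'Δl = 21.61; W sinα = 20.3
Slice 3: Δl = 1.3/cos24.5° = 1.429 m; N'_3 = 65·cos24.5° − 15·1.429 = 37.7; c'Δl = 18.86; W sinα = 27.0
Slice 4: Δl = 2.3/cos42.0° = 3.095 m; N'_4 = 61·cos42.0° − 9·3.095 = 17.5; c'Δl = 40.85; W sinα = 40.8
Σc'Δl = 103.8 kN/m; ΣN' = 173.5 kN/m; ΣW sinα = 87.2 kN/m
Resisting = 103.8 + 173.5·tan29.6° = 103.8 + 98.6 = 202.3 kN/m
FS = 202.3 / 87.2 = 2.321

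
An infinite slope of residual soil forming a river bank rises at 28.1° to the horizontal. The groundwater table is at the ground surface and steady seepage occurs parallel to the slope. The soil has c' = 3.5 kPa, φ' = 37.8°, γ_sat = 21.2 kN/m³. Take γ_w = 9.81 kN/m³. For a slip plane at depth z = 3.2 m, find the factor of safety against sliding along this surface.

FS = 0.90

With seepage parallel to the slope and the water table at the surface, the effective normal stress on the slip plane uses the buoyant unit weight γ' = γ_sat − γ_w while the driving shear stress uses γ_sat:
FS = [c' + γ' z cos²β tanφ'] / [γ_sat z sinβ cosβ]
γ' = 21.2 − 9.81 = 11.39 kN/m³
Numerator = 3.5 + 11.39·3.2·cos²28.1°·tan37.8° = 3.5 + 11.39·3.2·0.7781·0.7757 = 25.500 kPa
Denominator = 21.2·3.2·sin28.1°·cos28.1° = 21.2·3.2·0.4710·0.8821 = 28.187 kPa
FS = 25.500 / 28.187 = 0.905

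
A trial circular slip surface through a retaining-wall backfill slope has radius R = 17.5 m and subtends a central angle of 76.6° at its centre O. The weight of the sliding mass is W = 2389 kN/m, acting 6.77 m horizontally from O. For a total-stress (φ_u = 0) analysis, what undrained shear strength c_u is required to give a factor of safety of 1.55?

FS = c_u·L_a·R / (W·d), so c_u = FS·W·d / (L_a·R).
Arc length L_a = R·θ = 17.5·(76.6°·π/180) = 17.5·1.3369 = 23.40 m
c_u = 1.55·2389·6.77 / (23.40·17.5) = 25069.0 / 409.43 = 61.23 kPa

c_u = 61.2 kPa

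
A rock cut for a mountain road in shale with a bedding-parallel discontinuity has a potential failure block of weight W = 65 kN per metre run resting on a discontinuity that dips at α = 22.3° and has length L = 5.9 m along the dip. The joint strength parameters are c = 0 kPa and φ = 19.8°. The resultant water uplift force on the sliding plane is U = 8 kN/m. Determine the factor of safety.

FS = 0.76

Resolving the block weight along and normal to the plane and applying the Mohr–Coulomb strength on the joint:
N' = W cosα − U = 65·cos22.3° − 8 = 52.1 kN/m
Driving force T = W sinα = 65·sin22.3° = 24.7 kN/m
Resisting force R = c·L + N'·tanφ = 0·5.9 + 52.1·tan19.8° = 0.0 + 18.8 = 18.8 kN/m
FS = R / T = 18.8 / 24.7 = 0.761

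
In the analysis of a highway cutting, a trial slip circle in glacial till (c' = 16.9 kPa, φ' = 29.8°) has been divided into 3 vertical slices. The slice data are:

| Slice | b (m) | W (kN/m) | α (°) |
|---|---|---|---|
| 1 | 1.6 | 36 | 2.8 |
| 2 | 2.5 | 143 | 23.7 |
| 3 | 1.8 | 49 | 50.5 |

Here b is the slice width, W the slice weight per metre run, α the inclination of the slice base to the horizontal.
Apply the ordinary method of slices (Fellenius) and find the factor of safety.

Ordinary method of slices: FS = Σ[c'·Δl_i + (W_i cosα_i)·tanφ'] / Σ W_i sinα_i, with Δl_i = b_i / cosα_i.
Slice 1: Δl = 1.6/cos2.8° = 1.602 m; N'_1 = 36·cos2.8° = 36.0; c'Δl = 27.07; W sinα = 1.8
Slice 2: Δl = 2.5/cos23.7° = 2.730 m; N'_2 = 143·cos23.7° = 130.9; c'Δl = 46.14; W sinα = 57.5
Slice 3: Δl = 1.8/cos50.5° = 2.830 m; N'_3 = 49·cos50.5° = 31.2; c'Δl = 47.82; W sinα = 37.8
Σc'Δl = 121.0 kN/m; ΣN' = 198.1 kN/m; ΣW sinα = 97.0 kN/m
Resisting = 121.0 + 198.1·tan29.8° = 121.0 + 113.4 = 234.5 kN/m
FS = 234.5 / 97.0 = 2.416

FS = 2.42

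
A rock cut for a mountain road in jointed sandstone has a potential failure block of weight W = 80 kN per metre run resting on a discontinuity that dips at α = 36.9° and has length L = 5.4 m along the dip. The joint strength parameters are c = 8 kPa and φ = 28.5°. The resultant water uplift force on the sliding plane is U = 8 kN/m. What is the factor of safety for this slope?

Resolving the block weight along and normal to the plane and applying the Mohr–Coulomb strength on the joint:
N' = W cosα − U = 80·cos36.9° − 8 = 56.0 kN/m
Driving force T = W sinα = 80·sin36.9° = 48.0 kN/m
Resisting force R = c·L + N'·tanφ = 8·5.4 + 56.0·tan28.5° = 43.2 + 30.4 = 73.6 kN/m
FS = R / T = 73.6 / 48.0 = 1.532

FS = 1.53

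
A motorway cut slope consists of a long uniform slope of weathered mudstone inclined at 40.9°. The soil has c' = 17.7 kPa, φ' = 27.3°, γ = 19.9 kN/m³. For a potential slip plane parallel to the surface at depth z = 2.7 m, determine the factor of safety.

FS = 1.26

For an infinite slope with a slip plane parallel to the surface (no pore pressure): FS = [c' + γz cos²β tanφ'] / [γz sinβ cosβ].
γz = 19.9·2.7 = 53.73 kN/m²
Numerator = 17.7 + 53.73·cos²40.9°·tan27.3° = 17.7 + 53.73·0.5713·0.5161 = 33.544 kPa
Denominator = 53.73·sin40.9°·cos40.9° = 53.73·0.6547·0.7559 = 26.590 kPa
FS = 33.544 / 26.590 = 1.262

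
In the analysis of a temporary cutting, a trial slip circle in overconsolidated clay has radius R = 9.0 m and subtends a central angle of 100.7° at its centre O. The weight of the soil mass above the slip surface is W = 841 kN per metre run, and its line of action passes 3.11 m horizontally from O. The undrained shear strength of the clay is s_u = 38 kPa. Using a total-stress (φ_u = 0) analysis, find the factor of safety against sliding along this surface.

FS = 2.07

Taking moments about the centre O, the resisting moment is provided by the undrained shear strength acting along the arc:
Arc length L_a = R·θ = 9.0·(100.7°·π/180) = 9.0·1.7575 = 15.82 m
M_R = s_u·L_a·R = 38·15.82·9.0 = 5409.7 kN·m/m
M_D = W·d = 841·3.11 = 2615.5 kN·m/m
FS = M_R / M_D = 5409.7 / 2615.5 = 2.068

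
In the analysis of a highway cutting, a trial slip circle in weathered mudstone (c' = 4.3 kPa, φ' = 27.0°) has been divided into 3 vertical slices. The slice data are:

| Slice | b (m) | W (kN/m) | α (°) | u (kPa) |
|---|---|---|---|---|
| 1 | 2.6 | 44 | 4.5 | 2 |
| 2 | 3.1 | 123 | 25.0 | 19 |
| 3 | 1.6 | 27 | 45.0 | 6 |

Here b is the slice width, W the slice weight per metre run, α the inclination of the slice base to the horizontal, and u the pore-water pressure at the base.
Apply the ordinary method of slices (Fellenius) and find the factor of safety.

Ordinary method of slices: FS = Σ[c'·Δl_i + (W_i cosα_i − u_i·Δl_i)·tanφ'] / Σ W_i sinα_i, with Δl_i = b_i / cosα_i.
Slice 1: Δl = 2.6/cos4.5° = 2.608 m; N'_1 = 44·cos4.5° − 2·2.608 = 38.6; c'Δl = 11.21; W sinα = 3.5
Slice 2: Δl = 3.1/cos25.0° = 3.420 m; N'_2 = 123·cos25.0° − 19·3.420 = 46.5; c'Δl = 14.71; W sinα = 52.0
Slice 3: Δl = 1.6/cos45.0° = 2.263 m; N'_3 = 27·cos45.0° − 6·2.263 = 5.5; c'Δl = 9.73; W sinα = 19.1
Σc'Δl = 35.7 kN/m; ΣN' = 90.7 kN/m; ΣW sinα = 74.5 kN/m
Resisting = 35.7 + 90.7·tan27.0° = 35.7 + 46.2 = 81.8 kN/m
FS = 81.8 / 74.5 = 1.098

FS = 1.10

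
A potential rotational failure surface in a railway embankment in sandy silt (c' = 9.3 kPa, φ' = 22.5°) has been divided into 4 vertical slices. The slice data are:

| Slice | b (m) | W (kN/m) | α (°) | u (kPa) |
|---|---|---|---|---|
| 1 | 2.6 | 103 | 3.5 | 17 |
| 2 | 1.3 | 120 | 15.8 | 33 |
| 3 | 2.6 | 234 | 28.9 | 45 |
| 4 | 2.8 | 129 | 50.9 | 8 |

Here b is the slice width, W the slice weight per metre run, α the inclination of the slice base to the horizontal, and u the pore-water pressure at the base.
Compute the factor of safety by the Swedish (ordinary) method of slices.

Ordinary method of slices: FS = Σ[c'·Δl_i + (W_i cosα_i − u_i·Δl_i)·tanφ'] / Σ W_i sinα_i, with Δl_i = b_i / cosα_i.
Slice 1: Δl = 2.6/cos3.5° = 2.605 m; N'_1 = 103·cos3.5° − 17·2.605 = 58.5; c'Δl = 24.23; W sinα = 6.3
Slice 2: Δl = 1.3/cos15.8° = 1.351 m; N'_2 = 120·cos15.8° − 33·1.351 = 70.9; c'Δl = 12.56; W sinα = 32.7
Slice 3: Δl = 2.6/cos28.9° = 2.970 m; N'_3 = 234·cos28.9° − 45·2.970 = 71.2; c'Δl = 27.62; W sinα = 113.1
Slice 4: Δl = 2.8/cos50.9° = 4.440 m; N'_4 = 129·cos50.9° − 8·4.440 = 45.8; c'Δl = 41.29; W sinα = 100.1
Σc'Δl = 105.7 kN/m; ΣN' = 246.5 kN/m; ΣW sinα = 252.2 kN/m
Resisting = 105.7 + 246.5·tan22.5° = 105.7 + 102.1 = 207.8 kN/m
FS = 207.8 / 252.2 = 0.824

FS = 0.82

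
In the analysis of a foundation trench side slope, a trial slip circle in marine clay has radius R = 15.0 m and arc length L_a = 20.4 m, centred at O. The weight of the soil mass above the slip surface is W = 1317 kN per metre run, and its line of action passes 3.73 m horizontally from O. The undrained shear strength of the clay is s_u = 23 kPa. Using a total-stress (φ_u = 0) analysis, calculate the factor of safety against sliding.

Taking moments about the centre O, the resisting moment is provided by the undrained shear strength acting along the arc:
M_R = s_u·L_a·R = 23·20.40·15.0 = 7038.0 kN·m/m
M_D = W·d = 1317·3.73 = 4912.4 kN·m/m
FS = M_R / M_D = 7038.0 / 4912.4 = 1.433

FS = 1.43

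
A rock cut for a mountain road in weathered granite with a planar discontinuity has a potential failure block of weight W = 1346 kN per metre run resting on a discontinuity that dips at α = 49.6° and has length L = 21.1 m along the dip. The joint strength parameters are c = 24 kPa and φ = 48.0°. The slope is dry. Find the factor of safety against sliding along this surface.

Resolving the block weight along and normal to the plane and applying the Mohr–Coulomb strength on the joint:
N' = W cosα = 1346·cos49.6° = 872.4 kN/m
Driving force T = W sinα = 1346·sin49.6° = 1025.0 kN/m
Resisting force R = c·L + N'·tanφ = 24·21.1 + 872.4·tan48.0° = 506.4 + 968.9 = 1475.3 kN/m
FS = R / T = 1475.3 / 1025.0 = 1.439

FS = 1.44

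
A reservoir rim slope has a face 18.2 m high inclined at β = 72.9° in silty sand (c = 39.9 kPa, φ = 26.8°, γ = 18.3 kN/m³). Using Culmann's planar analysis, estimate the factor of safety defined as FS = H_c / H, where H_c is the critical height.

H_c = (4c/γ) · sinβ cosφ / [1 − cos(β − φ)]
    = (4·39.9/18.3) · sin72.9°·cos26.8° / [1 − cos46.1°]
    = 8.721 · 0.8531 / 0.3066 = 24.27 m
FS = H_c / H = 24.27 / 18.2 = 1.333

FS = 1.33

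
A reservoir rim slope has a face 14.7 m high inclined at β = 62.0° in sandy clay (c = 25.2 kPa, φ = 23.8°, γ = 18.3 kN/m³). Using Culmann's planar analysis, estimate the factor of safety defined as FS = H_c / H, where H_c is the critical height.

H_c = (4c/γ) · sinβ cosφ / [1 − cos(β − φ)]
    = (4·25.2/18.3) · sin62.0°·cos23.8° / [1 − cos38.2°]
    = 5.508 · 0.8079 / 0.2141 = 20.78 m
FS = H_c / H = 20.78 / 14.7 = 1.414

FS = 1.41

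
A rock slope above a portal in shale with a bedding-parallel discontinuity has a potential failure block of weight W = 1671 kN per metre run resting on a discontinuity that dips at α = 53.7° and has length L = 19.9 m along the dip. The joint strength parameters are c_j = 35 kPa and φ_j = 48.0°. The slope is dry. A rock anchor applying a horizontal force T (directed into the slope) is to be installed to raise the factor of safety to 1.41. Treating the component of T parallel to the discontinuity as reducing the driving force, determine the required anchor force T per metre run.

Resolving forces along and normal to the sliding plane, with the horizontal anchor force T adding T·sinα to the effective normal force and T·cosα acting up the plane against the driving force:
FS = [c_jL + (W cosα + T sinα) tanφ_j] / [W sinα − T cosα]
Without the anchor: N' = 989.3 kN/m, driving T_d = 1346.7 kN/m, resisting R = 35·19.9 + 989.3·tan48.0° = 1795.2 kN/m, FS = 1.33.
Setting FS = 1.41 and solving for T:
1.41·(1346.7 − T cos53.7°) = 1795.2 + T sin53.7°·tan48.0°
T·(sin53.7°·tan48.0° + 1.41·cos53.7°) = 1.41·1346.7 − 1795.2
T·(0.8059·1.1106 + 1.41·0.5920) = 1898.9 − 1795.2 = 103.7
T·1.7298 = 103.7
T = 59.9 kN/m

T = 60 kN/m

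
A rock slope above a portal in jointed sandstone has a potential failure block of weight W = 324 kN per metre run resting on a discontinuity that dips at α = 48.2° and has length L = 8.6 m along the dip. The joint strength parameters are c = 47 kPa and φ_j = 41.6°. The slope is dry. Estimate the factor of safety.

Resolving the block weight along and normal to the plane and applying the Mohr–Coulomb strength on the joint:
N' = W cosα = 324·cos48.2° = 216.0 kN/m
Driving force T = W sinα = 324·sin48.2° = 241.5 kN/m
Resisting force R = c·L + N'·tanφ_j = 47·8.6 + 216.0·tan41.6° = 404.2 + 191.7 = 595.9 kN/m
FS = R / T = 595.9 / 241.5 = 2.467

FS = 2.47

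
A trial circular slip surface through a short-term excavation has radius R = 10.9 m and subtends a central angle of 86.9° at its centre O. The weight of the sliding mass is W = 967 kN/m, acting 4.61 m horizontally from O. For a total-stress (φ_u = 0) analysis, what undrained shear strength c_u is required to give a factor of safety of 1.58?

FS = c_u·L_a·R / (W·d), so c_u = FS·W·d / (L_a·R).
Arc length L_a = R·θ = 10.9·(86.9°·π/180) = 10.9·1.5167 = 16.53 m
c_u = 1.58·967·4.61 / (16.53·10.9) = 7043.4 / 180.20 = 39.09 kPa

c_u = 39.1 kPa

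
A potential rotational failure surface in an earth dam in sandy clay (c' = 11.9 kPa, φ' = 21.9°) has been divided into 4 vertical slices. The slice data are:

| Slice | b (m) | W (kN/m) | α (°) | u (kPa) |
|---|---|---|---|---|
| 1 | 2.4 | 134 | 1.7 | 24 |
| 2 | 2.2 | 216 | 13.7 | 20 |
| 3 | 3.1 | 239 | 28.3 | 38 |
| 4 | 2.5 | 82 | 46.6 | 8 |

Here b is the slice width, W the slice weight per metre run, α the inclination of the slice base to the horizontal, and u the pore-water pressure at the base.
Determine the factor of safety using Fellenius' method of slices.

FS = 1.22

Ordinary method of slices: FS = Σ[c'·Δl_i + (W_i cosα_i − u_i·Δl_i)·tanφ'] / Σ W_i sinα_i, with Δl_i = b_i / cosα_i.
Slice 1: Δl = 2.4/cos1.7° = 2.401 m; N'_1 = 134·cos1.7° − 24·2.401 = 76.3; c'Δl = 28.57; W sinα = 4.0
Slice 2: Δl = 2.2/cos13.7° = 2.264 m; N'_2 = 216·cos13.7° − 20·2.264 = 164.6; c'Δl = 26.95; W sinα = 51.2
Slice 3: Δl = 3.1/cos28.3° = 3.521 m; N'_3 = 239·cos28.3° − 38·3.521 = 76.6; c'Δl = 41.90; W sinα = 113.3
Slice 4: Δl = 2.5/cos46.6° = 3.639 m; N'_4 = 82·cos46.6° − 8·3.639 = 27.2; c'Δl = 43.30; W sinα = 59.6
Σc'Δl = 140.7 kN/m; ΣN' = 344.8 kN/m; ΣW sinα = 228.0 kN/m
Resisting = 140.7 + 344.8·tan21.9° = 140.7 + 138.6 = 279.3 kN/m
FS = 279.3 / 228.0 = 1.225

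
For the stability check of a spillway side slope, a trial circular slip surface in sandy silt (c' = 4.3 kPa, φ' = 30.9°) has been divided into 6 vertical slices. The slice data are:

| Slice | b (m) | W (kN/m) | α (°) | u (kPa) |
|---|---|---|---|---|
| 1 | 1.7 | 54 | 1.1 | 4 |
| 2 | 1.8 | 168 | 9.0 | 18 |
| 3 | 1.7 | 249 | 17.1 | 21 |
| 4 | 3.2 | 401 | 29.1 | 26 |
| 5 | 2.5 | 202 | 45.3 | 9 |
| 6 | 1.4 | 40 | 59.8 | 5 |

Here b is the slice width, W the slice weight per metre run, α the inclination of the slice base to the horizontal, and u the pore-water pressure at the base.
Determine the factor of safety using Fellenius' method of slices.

FS = 1.09

Ordinary method of slices: FS = Σ[c'·Δl_i + (W_i cosα_i − u_i·Δl_i)·tanφ'] / Σ W_i sinα_i, with Δl_i = b_i / cosα_i.
Slice 1: Δl = 1.7/cos1.1° = 1.700 m; N'_1 = 54·cos1.1° − 4·1.700 = 47.2; c'Δl = 7.31; W sinα = 1.0
Slice 2: Δl = 1.8/cos9.0° = 1.822 m; N'_2 = 168·cos9.0° − 18·1.822 = 133.1; c'Δl = 7.84; W sinα = 26.3
Slice 3: Δl = 1.7/cos17.1° = 1.779 m; N'_3 = 249·cos17.1° − 21·1.779 = 200.6; c'Δl = 7.65; W sinα = 73.2
Slice 4: Δl = 3.2/cos29.1° = 3.662 m; N'_4 = 401·cos29.1° − 26·3.662 = 255.2; c'Δl = 15.75; W sinα = 195.0
Slice 5: Δl = 2.5/cos45.3° = 3.554 m; N'_5 = 202·cos45.3° − 9·3.554 = 110.1; c'Δl = 15.28; W sinα = 143.6
Slice 6: Δl = 1.4/cos59.8° = 2.783 m; N'_6 = 40·cos59.8° − 5·2.783 = 6.2; c'Δl = 11.97; W sinα = 34.6
Σc'Δl = 65.8 kN/m; ΣN' = 752.4 kN/m; ΣW sinα = 473.7 kN/m
Resisting = 65.8 + 752.4·tan30.9° = 65.8 + 450.3 = 516.1 kN/m
FS = 516.1 / 473.7 = 1.090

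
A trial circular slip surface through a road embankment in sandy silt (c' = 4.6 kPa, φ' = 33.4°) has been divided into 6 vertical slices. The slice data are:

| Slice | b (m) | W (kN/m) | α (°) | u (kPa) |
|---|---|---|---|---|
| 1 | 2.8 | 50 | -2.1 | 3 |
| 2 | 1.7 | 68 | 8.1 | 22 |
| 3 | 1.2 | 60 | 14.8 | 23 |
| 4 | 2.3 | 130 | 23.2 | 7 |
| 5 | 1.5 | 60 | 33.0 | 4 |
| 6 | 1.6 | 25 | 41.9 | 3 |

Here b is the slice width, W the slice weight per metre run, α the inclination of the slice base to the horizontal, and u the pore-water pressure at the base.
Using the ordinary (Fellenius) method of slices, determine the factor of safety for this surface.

FS = 1.83

Ordinary method of slices: FS = Σ[c'·Δl_i + (W_i cosα_i − u_i·Δl_i)·tanφ'] / Σ W_i sinα_i, with Δl_i = b_i / cosα_i.
Slice 1: Δl = 2.8/cos(-2.1°) = 2.802 m; N'_1 = 50·cos(-2.1°) − 3·2.802 = 41.6; c'Δl = 12.89; W sinα = -1.8
Slice 2: Δl = 1.7/cos8.1° = 1.717 m; N'_2 = 68·cos8.1° − 22·1.717 = 29.5; c'Δl = 7.90; W sinα = 9.6
Slice 3: Δl = 1.2/cos14.8° = 1.241 m; N'_3 = 60·cos14.8° − 23·1.241 = 29.5; c'Δl = 5.71; W sinα = 15.3
Slice 4: Δl = 2.3/cos23.2° = 2.502 m; N'_4 = 130·cos23.2° − 7·2.502 = 102.0; c'Δl = 11.51; W sinα = 51.2
Slice 5: Δl = 1.5/cos33.0° = 1.789 m; N'_5 = 60·cos33.0° − 4·1.789 = 43.2; c'Δl = 8.23; W sinα = 32.7
Slice 6: Δl = 1.6/cos41.9° = 2.150 m; N'_6 = 25·cos41.9° − 3·2.150 = 12.2; c'Δl = 9.89; W sinα = 16.7
Σc'Δl = 56.1 kN/m; ΣN' = 257.9 kN/m; ΣW sinα = 123.7 kN/m
Resisting = 56.1 + 257.9·tan33.4° = 56.1 + 170.0 = 226.2 kN/m
FS = 226.2 / 123.7 = 1.829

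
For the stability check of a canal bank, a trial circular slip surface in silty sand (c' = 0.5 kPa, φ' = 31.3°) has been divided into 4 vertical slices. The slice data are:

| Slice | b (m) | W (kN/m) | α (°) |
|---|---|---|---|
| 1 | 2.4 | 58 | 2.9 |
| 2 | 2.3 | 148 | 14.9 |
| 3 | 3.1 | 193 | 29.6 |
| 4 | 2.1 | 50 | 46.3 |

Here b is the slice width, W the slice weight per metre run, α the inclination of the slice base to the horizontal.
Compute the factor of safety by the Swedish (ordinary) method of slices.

FS = 1.45

Ordinary method of slices: FS = Σ[c'·Δl_i + (W_i cosα_i)·tanφ'] / Σ W_i sinα_i, with Δl_i = b_i / cosα_i.
Slice 1: Δl = 2.4/cos2.9° = 2.403 m; N'_1 = 58·cos2.9° = 57.9; c'Δl = 1.20; W sinα = 2.9
Slice 2: Δl = 2.3/cos14.9° = 2.380 m; N'_2 = 148·cos14.9° = 143.0; c'Δl = 1.19; W sinα = 38.1
Slice 3: Δl = 3.1/cos29.6° = 3.565 m; N'_3 = 193·cos29.6° = 167.8; c'Δl = 1.78; W sinα = 95.3
Slice 4: Δl = 2.1/cos46.3° = 3.040 m; N'_4 = 50·cos46.3° = 34.5; c'Δl = 1.52; W sinα = 36.1
Σc'Δl = 5.7 kN/m; ΣN' = 403.3 kN/m; ΣW sinα = 172.5 kN/m
Resisting = 5.7 + 403.3·tan31.3° = 5.7 + 245.2 = 250.9 kN/m
FS = 250.9 / 172.5 = 1.455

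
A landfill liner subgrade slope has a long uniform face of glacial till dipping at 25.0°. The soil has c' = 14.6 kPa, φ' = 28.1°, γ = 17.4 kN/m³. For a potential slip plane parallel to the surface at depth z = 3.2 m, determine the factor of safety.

For an infinite slope with a slip plane parallel to the surface (no pore pressure): FS = [c' + γz cos²β tanφ'] / [γz sinβ cosβ].
γz = 17.4·3.2 = 55.68 kN/m²
Numerator = 14.6 + 55.68·cos²25.0°·tan28.1° = 14.6 + 55.68·0.8214·0.5340 = 39.020 kPa
Denominator = 55.68·sin25.0°·cos25.0° = 55.68·0.4226·0.9063 = 21.327 kPa
FS = 39.020 / 21.327 = 1.830

FS = 1.83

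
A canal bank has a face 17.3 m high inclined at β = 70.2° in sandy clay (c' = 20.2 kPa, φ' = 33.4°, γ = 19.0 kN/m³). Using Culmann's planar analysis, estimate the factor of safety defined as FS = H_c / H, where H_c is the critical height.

FS = 0.97

H_c = (4c'/γ) · sinβ cosφ' / [1 − cos(β − φ')]
    = (4·20.2/19.0) · sin70.2°·cos33.4° / [1 − cos36.8°]
    = 4.253 · 0.7855 / 0.1993 = 16.76 m
FS = H_c / H = 16.76 / 17.3 = 0.969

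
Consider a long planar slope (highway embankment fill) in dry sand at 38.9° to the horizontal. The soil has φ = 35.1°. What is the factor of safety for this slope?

For a dry cohesionless infinite slope the factor of safety is FS = tanφ / tanβ.
FS = tan35.1° / tan38.9° = 0.7028 / 0.8069 = 0.871

FS = 0.87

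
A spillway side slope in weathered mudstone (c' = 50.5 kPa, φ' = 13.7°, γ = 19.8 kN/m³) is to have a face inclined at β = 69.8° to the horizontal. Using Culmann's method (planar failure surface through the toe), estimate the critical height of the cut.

H_c = 21.03 m

Culmann's analysis gives the critical failure plane at α_cr = (β + φ')/2 = (69.8 + 13.7)/2 = 41.8°, and the critical height
H_c = (4c'/γ) · sinβ cosφ' / [1 − cos(β − φ')]
    = (4·50.5/19.8) · sin69.8°·cos13.7° / [1 − cos(56.1°)]
    = 10.202 · 0.9385·0.9715 / [1 − 0.5577]
    = 10.202 · 0.9118 / 0.4423
    = 21.03 m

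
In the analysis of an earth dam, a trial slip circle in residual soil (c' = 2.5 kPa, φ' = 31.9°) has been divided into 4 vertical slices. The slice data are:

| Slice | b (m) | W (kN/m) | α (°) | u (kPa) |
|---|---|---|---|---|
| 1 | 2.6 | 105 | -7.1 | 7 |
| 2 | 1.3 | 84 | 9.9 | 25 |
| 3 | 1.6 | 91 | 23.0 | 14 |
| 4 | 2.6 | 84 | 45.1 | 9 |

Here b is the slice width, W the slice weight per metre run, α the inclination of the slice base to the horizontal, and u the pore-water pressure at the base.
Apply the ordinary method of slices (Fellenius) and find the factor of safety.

FS = 1.67

Ordinary method of slices: FS = Σ[c'·Δl_i + (W_i cosα_i − u_i·Δl_i)·tanφ'] / Σ W_i sinα_i, with Δl_i = b_i / cosα_i.
Slice 1: Δl = 2.6/cos(-7.1°) = 2.620 m; N'_1 = 105·cos(-7.1°) − 7·2.620 = 85.9; c'Δl = 6.55; W sinα = -13.0
Slice 2: Δl = 1.3/cos9.9° = 1.320 m; N'_2 = 84·cos9.9° − 25·1.320 = 49.8; c'Δl = 3.30; W sinα = 14.4
Slice 3: Δl = 1.6/cos23.0° = 1.738 m; N'_3 = 91·cos23.0° − 14·1.738 = 59.4; c'Δl = 4.35; W sinα = 35.6
Slice 4: Δl = 2.6/cos45.1° = 3.683 m; N'_4 = 84·cos45.1° − 9·3.683 = 26.1; c'Δl = 9.21; W sinα = 59.5
Σc'Δl = 23.4 kN/m; ΣN' = 221.2 kN/m; ΣW sinα = 96.5 kN/m
Resisting = 23.4 + 221.2·tan31.9° = 23.4 + 137.7 = 161.1 kN/m
FS = 161.1 / 96.5 = 1.669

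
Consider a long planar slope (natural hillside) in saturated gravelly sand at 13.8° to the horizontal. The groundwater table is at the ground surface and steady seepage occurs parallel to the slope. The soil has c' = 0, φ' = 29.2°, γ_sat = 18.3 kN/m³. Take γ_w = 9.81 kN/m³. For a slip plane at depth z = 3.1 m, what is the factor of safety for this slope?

With seepage parallel to the slope and the water table at the surface, the effective normal stress on the slip plane uses the buoyant unit weight γ' = γ_sat − γ_w while the driving shear stress uses γ_sat:
FS = [c' + γ' z cos²β tanφ'] / [γ_sat z sinβ cosβ]
(For c' = 0 this reduces to FS = (γ'/γ_sat)·tanφ'/tanβ.)
γ' = 18.3 − 9.81 = 8.49 kN/m³
Numerator = 0.0 + 8.49·3.1·cos²13.8°·tan29.2° = 0.0 + 8.49·3.1·0.9431·0.5589 = 13.872 kPa
Denominator = 18.3·3.1·sin13.8°·cos13.8° = 18.3·3.1·0.2385·0.9711 = 13.141 kPa
FS = 13.872 / 13.141 = 1.056

FS = 1.06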